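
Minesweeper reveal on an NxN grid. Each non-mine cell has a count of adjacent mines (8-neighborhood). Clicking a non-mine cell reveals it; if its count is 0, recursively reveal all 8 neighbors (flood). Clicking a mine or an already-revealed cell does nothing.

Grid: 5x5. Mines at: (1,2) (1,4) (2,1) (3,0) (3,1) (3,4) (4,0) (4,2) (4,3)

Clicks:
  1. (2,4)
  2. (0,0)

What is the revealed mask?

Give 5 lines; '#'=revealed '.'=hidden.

Answer: ##...
##...
....#
.....
.....

Derivation:
Click 1 (2,4) count=2: revealed 1 new [(2,4)] -> total=1
Click 2 (0,0) count=0: revealed 4 new [(0,0) (0,1) (1,0) (1,1)] -> total=5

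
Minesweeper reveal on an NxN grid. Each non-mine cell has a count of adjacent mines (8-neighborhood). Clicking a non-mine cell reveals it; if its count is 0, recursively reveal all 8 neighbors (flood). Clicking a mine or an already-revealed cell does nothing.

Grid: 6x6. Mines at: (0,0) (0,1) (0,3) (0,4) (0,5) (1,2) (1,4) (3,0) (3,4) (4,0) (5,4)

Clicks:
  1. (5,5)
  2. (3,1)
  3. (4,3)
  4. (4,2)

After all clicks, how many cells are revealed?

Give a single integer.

Answer: 13

Derivation:
Click 1 (5,5) count=1: revealed 1 new [(5,5)] -> total=1
Click 2 (3,1) count=2: revealed 1 new [(3,1)] -> total=2
Click 3 (4,3) count=2: revealed 1 new [(4,3)] -> total=3
Click 4 (4,2) count=0: revealed 10 new [(2,1) (2,2) (2,3) (3,2) (3,3) (4,1) (4,2) (5,1) (5,2) (5,3)] -> total=13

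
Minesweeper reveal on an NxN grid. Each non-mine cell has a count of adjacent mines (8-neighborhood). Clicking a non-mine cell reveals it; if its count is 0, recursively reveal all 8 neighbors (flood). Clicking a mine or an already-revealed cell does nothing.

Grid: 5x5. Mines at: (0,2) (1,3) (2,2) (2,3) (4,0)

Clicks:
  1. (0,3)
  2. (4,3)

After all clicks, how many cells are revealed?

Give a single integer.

Answer: 9

Derivation:
Click 1 (0,3) count=2: revealed 1 new [(0,3)] -> total=1
Click 2 (4,3) count=0: revealed 8 new [(3,1) (3,2) (3,3) (3,4) (4,1) (4,2) (4,3) (4,4)] -> total=9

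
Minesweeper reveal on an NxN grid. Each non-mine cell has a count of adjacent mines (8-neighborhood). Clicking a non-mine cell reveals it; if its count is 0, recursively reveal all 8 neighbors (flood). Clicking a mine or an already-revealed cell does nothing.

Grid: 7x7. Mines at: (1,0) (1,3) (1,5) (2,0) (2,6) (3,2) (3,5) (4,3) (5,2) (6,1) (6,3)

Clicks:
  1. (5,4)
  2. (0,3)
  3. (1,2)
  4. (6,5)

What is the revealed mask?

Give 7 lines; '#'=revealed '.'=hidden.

Click 1 (5,4) count=2: revealed 1 new [(5,4)] -> total=1
Click 2 (0,3) count=1: revealed 1 new [(0,3)] -> total=2
Click 3 (1,2) count=1: revealed 1 new [(1,2)] -> total=3
Click 4 (6,5) count=0: revealed 8 new [(4,4) (4,5) (4,6) (5,5) (5,6) (6,4) (6,5) (6,6)] -> total=11

Answer: ...#...
..#....
.......
.......
....###
....###
....###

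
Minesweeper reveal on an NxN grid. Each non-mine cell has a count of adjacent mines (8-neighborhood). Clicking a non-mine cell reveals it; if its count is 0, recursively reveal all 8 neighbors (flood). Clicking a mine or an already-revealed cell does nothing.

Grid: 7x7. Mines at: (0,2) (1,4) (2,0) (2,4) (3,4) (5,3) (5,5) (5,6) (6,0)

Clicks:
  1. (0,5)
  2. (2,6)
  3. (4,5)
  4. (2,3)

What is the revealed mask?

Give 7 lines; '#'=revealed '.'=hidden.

Answer: .....##
.....##
...#.##
.....##
.....##
.......
.......

Derivation:
Click 1 (0,5) count=1: revealed 1 new [(0,5)] -> total=1
Click 2 (2,6) count=0: revealed 9 new [(0,6) (1,5) (1,6) (2,5) (2,6) (3,5) (3,6) (4,5) (4,6)] -> total=10
Click 3 (4,5) count=3: revealed 0 new [(none)] -> total=10
Click 4 (2,3) count=3: revealed 1 new [(2,3)] -> total=11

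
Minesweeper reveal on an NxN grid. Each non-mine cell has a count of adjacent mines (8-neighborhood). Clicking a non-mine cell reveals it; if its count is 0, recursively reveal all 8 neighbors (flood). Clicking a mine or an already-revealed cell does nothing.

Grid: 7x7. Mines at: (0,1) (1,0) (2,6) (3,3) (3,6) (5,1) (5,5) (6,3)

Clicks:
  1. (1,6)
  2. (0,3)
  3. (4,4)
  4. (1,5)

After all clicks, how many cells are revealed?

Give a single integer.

Answer: 15

Derivation:
Click 1 (1,6) count=1: revealed 1 new [(1,6)] -> total=1
Click 2 (0,3) count=0: revealed 13 new [(0,2) (0,3) (0,4) (0,5) (0,6) (1,2) (1,3) (1,4) (1,5) (2,2) (2,3) (2,4) (2,5)] -> total=14
Click 3 (4,4) count=2: revealed 1 new [(4,4)] -> total=15
Click 4 (1,5) count=1: revealed 0 new [(none)] -> total=15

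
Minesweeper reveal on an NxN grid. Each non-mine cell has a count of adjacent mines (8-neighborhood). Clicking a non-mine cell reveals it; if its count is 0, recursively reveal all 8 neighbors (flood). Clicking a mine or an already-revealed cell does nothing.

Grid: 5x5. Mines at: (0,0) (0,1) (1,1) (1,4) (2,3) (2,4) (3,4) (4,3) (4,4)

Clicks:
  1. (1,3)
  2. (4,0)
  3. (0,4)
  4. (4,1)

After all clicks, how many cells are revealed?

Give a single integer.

Answer: 11

Derivation:
Click 1 (1,3) count=3: revealed 1 new [(1,3)] -> total=1
Click 2 (4,0) count=0: revealed 9 new [(2,0) (2,1) (2,2) (3,0) (3,1) (3,2) (4,0) (4,1) (4,2)] -> total=10
Click 3 (0,4) count=1: revealed 1 new [(0,4)] -> total=11
Click 4 (4,1) count=0: revealed 0 new [(none)] -> total=11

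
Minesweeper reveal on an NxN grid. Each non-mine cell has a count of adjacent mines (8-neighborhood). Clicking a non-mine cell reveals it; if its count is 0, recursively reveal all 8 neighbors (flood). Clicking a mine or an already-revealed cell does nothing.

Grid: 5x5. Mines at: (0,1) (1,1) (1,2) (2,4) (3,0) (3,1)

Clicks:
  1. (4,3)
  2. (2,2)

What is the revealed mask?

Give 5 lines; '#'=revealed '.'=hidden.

Click 1 (4,3) count=0: revealed 6 new [(3,2) (3,3) (3,4) (4,2) (4,3) (4,4)] -> total=6
Click 2 (2,2) count=3: revealed 1 new [(2,2)] -> total=7

Answer: .....
.....
..#..
..###
..###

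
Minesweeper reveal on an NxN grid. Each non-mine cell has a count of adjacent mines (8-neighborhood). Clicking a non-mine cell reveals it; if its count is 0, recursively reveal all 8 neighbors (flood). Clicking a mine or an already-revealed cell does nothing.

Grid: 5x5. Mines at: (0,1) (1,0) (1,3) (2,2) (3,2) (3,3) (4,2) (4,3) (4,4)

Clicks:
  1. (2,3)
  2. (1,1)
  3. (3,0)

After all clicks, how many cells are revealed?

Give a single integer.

Click 1 (2,3) count=4: revealed 1 new [(2,3)] -> total=1
Click 2 (1,1) count=3: revealed 1 new [(1,1)] -> total=2
Click 3 (3,0) count=0: revealed 6 new [(2,0) (2,1) (3,0) (3,1) (4,0) (4,1)] -> total=8

Answer: 8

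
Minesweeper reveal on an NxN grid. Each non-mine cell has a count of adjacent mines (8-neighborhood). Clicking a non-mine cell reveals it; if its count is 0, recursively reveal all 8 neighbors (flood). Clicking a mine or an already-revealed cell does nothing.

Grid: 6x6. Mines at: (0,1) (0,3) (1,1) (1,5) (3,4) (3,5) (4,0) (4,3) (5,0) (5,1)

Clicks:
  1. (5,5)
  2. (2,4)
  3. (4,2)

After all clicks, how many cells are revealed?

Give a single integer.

Click 1 (5,5) count=0: revealed 4 new [(4,4) (4,5) (5,4) (5,5)] -> total=4
Click 2 (2,4) count=3: revealed 1 new [(2,4)] -> total=5
Click 3 (4,2) count=2: revealed 1 new [(4,2)] -> total=6

Answer: 6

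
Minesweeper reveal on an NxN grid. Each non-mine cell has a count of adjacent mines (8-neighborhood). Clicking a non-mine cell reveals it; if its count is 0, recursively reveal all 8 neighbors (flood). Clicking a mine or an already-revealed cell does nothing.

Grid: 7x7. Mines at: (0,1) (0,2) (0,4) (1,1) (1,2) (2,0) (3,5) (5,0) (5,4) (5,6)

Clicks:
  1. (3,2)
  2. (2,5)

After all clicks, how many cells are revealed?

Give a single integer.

Answer: 19

Derivation:
Click 1 (3,2) count=0: revealed 18 new [(2,1) (2,2) (2,3) (2,4) (3,1) (3,2) (3,3) (3,4) (4,1) (4,2) (4,3) (4,4) (5,1) (5,2) (5,3) (6,1) (6,2) (6,3)] -> total=18
Click 2 (2,5) count=1: revealed 1 new [(2,5)] -> total=19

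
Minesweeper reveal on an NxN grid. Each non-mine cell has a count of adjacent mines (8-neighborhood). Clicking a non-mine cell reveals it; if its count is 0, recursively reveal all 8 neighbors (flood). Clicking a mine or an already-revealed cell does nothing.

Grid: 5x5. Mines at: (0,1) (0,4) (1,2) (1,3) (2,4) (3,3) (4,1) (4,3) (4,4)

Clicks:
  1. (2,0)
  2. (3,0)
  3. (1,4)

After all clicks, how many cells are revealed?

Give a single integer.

Answer: 7

Derivation:
Click 1 (2,0) count=0: revealed 6 new [(1,0) (1,1) (2,0) (2,1) (3,0) (3,1)] -> total=6
Click 2 (3,0) count=1: revealed 0 new [(none)] -> total=6
Click 3 (1,4) count=3: revealed 1 new [(1,4)] -> total=7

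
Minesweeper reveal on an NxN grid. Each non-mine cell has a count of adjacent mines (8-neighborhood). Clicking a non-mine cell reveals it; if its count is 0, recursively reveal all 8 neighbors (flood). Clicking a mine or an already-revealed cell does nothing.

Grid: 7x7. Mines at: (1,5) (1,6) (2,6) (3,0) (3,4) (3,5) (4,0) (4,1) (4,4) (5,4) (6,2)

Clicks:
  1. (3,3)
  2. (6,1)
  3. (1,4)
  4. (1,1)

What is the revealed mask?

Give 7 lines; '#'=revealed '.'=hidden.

Click 1 (3,3) count=2: revealed 1 new [(3,3)] -> total=1
Click 2 (6,1) count=1: revealed 1 new [(6,1)] -> total=2
Click 3 (1,4) count=1: revealed 1 new [(1,4)] -> total=3
Click 4 (1,1) count=0: revealed 16 new [(0,0) (0,1) (0,2) (0,3) (0,4) (1,0) (1,1) (1,2) (1,3) (2,0) (2,1) (2,2) (2,3) (2,4) (3,1) (3,2)] -> total=19

Answer: #####..
#####..
#####..
.###...
.......
.......
.#.....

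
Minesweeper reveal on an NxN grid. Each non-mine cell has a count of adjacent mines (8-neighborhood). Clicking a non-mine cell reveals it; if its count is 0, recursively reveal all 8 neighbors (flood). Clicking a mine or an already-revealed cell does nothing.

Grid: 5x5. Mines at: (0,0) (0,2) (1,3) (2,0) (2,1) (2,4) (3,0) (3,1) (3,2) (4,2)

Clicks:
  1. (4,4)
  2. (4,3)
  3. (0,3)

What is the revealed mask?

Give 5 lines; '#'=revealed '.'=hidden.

Click 1 (4,4) count=0: revealed 4 new [(3,3) (3,4) (4,3) (4,4)] -> total=4
Click 2 (4,3) count=2: revealed 0 new [(none)] -> total=4
Click 3 (0,3) count=2: revealed 1 new [(0,3)] -> total=5

Answer: ...#.
.....
.....
...##
...##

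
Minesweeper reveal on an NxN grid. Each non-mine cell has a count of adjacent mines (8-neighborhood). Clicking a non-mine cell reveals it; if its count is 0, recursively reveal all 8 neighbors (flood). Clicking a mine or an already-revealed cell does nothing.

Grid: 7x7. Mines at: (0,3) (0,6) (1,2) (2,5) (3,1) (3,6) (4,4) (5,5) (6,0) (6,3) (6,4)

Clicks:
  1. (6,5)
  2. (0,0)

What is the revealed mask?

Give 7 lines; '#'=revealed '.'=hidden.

Answer: ##.....
##.....
##.....
.......
.......
.......
.....#.

Derivation:
Click 1 (6,5) count=2: revealed 1 new [(6,5)] -> total=1
Click 2 (0,0) count=0: revealed 6 new [(0,0) (0,1) (1,0) (1,1) (2,0) (2,1)] -> total=7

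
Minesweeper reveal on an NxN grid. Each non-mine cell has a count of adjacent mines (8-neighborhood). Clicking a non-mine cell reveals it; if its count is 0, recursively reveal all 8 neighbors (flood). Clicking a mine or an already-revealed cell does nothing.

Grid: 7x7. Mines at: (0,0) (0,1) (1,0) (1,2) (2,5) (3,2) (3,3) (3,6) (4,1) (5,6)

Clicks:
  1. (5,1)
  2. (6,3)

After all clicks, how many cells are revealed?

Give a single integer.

Click 1 (5,1) count=1: revealed 1 new [(5,1)] -> total=1
Click 2 (6,3) count=0: revealed 15 new [(4,2) (4,3) (4,4) (4,5) (5,0) (5,2) (5,3) (5,4) (5,5) (6,0) (6,1) (6,2) (6,3) (6,4) (6,5)] -> total=16

Answer: 16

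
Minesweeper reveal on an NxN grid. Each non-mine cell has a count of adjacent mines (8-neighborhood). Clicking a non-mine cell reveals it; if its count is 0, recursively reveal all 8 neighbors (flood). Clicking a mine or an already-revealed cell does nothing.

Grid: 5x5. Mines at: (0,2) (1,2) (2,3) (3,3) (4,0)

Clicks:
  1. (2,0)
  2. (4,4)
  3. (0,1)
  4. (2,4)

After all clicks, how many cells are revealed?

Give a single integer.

Answer: 10

Derivation:
Click 1 (2,0) count=0: revealed 8 new [(0,0) (0,1) (1,0) (1,1) (2,0) (2,1) (3,0) (3,1)] -> total=8
Click 2 (4,4) count=1: revealed 1 new [(4,4)] -> total=9
Click 3 (0,1) count=2: revealed 0 new [(none)] -> total=9
Click 4 (2,4) count=2: revealed 1 new [(2,4)] -> total=10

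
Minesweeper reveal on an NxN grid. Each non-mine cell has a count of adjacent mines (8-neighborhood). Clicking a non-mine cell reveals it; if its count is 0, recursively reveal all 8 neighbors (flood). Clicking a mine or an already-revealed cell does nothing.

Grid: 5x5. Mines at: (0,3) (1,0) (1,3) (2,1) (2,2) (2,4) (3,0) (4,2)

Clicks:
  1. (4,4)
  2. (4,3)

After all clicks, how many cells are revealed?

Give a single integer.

Answer: 4

Derivation:
Click 1 (4,4) count=0: revealed 4 new [(3,3) (3,4) (4,3) (4,4)] -> total=4
Click 2 (4,3) count=1: revealed 0 new [(none)] -> total=4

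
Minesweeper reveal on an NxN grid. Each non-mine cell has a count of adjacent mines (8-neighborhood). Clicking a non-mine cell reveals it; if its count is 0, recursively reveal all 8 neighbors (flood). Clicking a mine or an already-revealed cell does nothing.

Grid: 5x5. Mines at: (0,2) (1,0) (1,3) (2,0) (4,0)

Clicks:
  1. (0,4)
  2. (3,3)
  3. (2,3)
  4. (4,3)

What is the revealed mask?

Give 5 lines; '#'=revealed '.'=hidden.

Click 1 (0,4) count=1: revealed 1 new [(0,4)] -> total=1
Click 2 (3,3) count=0: revealed 12 new [(2,1) (2,2) (2,3) (2,4) (3,1) (3,2) (3,3) (3,4) (4,1) (4,2) (4,3) (4,4)] -> total=13
Click 3 (2,3) count=1: revealed 0 new [(none)] -> total=13
Click 4 (4,3) count=0: revealed 0 new [(none)] -> total=13

Answer: ....#
.....
.####
.####
.####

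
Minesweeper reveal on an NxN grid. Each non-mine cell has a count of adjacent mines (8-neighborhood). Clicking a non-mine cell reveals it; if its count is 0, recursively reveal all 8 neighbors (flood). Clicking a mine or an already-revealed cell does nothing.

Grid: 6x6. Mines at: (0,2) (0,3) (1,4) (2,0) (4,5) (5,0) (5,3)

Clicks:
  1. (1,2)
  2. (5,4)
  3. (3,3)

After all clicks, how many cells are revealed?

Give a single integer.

Click 1 (1,2) count=2: revealed 1 new [(1,2)] -> total=1
Click 2 (5,4) count=2: revealed 1 new [(5,4)] -> total=2
Click 3 (3,3) count=0: revealed 14 new [(1,1) (1,3) (2,1) (2,2) (2,3) (2,4) (3,1) (3,2) (3,3) (3,4) (4,1) (4,2) (4,3) (4,4)] -> total=16

Answer: 16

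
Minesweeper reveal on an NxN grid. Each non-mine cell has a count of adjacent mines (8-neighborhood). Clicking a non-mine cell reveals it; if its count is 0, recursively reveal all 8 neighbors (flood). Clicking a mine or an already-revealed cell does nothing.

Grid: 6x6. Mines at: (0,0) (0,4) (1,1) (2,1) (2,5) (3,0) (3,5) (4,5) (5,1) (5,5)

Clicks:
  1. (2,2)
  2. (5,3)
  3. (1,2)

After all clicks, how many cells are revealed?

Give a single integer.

Answer: 15

Derivation:
Click 1 (2,2) count=2: revealed 1 new [(2,2)] -> total=1
Click 2 (5,3) count=0: revealed 14 new [(1,2) (1,3) (1,4) (2,3) (2,4) (3,2) (3,3) (3,4) (4,2) (4,3) (4,4) (5,2) (5,3) (5,4)] -> total=15
Click 3 (1,2) count=2: revealed 0 new [(none)] -> total=15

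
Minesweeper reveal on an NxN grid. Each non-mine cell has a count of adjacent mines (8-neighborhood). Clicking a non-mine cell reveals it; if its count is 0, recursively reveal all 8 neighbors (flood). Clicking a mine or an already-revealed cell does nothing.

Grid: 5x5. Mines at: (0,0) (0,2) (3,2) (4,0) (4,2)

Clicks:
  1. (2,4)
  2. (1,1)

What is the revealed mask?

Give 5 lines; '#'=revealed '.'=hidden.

Answer: ...##
.#.##
...##
...##
...##

Derivation:
Click 1 (2,4) count=0: revealed 10 new [(0,3) (0,4) (1,3) (1,4) (2,3) (2,4) (3,3) (3,4) (4,3) (4,4)] -> total=10
Click 2 (1,1) count=2: revealed 1 new [(1,1)] -> total=11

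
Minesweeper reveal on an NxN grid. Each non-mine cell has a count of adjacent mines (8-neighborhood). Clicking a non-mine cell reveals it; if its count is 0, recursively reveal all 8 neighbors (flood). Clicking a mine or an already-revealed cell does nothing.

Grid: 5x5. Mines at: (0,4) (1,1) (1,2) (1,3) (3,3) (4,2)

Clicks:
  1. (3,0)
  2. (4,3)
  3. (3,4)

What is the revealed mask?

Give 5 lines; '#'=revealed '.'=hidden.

Click 1 (3,0) count=0: revealed 6 new [(2,0) (2,1) (3,0) (3,1) (4,0) (4,1)] -> total=6
Click 2 (4,3) count=2: revealed 1 new [(4,3)] -> total=7
Click 3 (3,4) count=1: revealed 1 new [(3,4)] -> total=8

Answer: .....
.....
##...
##..#
##.#.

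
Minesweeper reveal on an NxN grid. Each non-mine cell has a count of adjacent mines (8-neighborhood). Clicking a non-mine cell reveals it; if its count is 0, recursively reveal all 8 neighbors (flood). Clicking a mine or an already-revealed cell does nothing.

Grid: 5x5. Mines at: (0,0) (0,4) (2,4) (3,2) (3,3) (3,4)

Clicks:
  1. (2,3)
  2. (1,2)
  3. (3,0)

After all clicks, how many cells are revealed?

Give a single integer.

Answer: 15

Derivation:
Click 1 (2,3) count=4: revealed 1 new [(2,3)] -> total=1
Click 2 (1,2) count=0: revealed 8 new [(0,1) (0,2) (0,3) (1,1) (1,2) (1,3) (2,1) (2,2)] -> total=9
Click 3 (3,0) count=0: revealed 6 new [(1,0) (2,0) (3,0) (3,1) (4,0) (4,1)] -> total=15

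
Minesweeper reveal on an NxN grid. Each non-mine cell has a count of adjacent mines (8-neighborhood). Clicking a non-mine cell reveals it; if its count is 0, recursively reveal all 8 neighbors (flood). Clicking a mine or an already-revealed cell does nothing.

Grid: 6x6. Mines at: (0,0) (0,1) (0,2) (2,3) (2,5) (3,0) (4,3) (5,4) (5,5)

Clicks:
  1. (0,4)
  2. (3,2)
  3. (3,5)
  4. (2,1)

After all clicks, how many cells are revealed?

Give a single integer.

Click 1 (0,4) count=0: revealed 6 new [(0,3) (0,4) (0,5) (1,3) (1,4) (1,5)] -> total=6
Click 2 (3,2) count=2: revealed 1 new [(3,2)] -> total=7
Click 3 (3,5) count=1: revealed 1 new [(3,5)] -> total=8
Click 4 (2,1) count=1: revealed 1 new [(2,1)] -> total=9

Answer: 9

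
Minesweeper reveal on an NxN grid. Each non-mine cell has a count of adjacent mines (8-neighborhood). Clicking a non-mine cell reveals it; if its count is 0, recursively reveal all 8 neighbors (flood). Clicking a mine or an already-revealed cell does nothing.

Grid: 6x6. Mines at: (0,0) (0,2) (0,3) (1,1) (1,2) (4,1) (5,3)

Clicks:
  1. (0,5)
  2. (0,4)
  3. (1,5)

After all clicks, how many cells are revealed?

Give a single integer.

Answer: 19

Derivation:
Click 1 (0,5) count=0: revealed 19 new [(0,4) (0,5) (1,3) (1,4) (1,5) (2,2) (2,3) (2,4) (2,5) (3,2) (3,3) (3,4) (3,5) (4,2) (4,3) (4,4) (4,5) (5,4) (5,5)] -> total=19
Click 2 (0,4) count=1: revealed 0 new [(none)] -> total=19
Click 3 (1,5) count=0: revealed 0 new [(none)] -> total=19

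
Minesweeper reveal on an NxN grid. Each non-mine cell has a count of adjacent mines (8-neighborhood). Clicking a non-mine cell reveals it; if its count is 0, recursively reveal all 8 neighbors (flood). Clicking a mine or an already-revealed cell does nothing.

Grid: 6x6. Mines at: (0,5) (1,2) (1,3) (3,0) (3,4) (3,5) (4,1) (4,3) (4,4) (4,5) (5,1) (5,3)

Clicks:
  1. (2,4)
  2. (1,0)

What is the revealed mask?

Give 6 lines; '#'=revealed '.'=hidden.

Click 1 (2,4) count=3: revealed 1 new [(2,4)] -> total=1
Click 2 (1,0) count=0: revealed 6 new [(0,0) (0,1) (1,0) (1,1) (2,0) (2,1)] -> total=7

Answer: ##....
##....
##..#.
......
......
......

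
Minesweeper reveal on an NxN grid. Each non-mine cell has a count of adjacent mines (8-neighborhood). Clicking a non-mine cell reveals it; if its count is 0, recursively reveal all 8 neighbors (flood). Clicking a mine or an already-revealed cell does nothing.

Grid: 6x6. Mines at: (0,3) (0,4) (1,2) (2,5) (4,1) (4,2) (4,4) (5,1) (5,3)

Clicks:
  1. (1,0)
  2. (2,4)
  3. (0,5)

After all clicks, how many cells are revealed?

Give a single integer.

Click 1 (1,0) count=0: revealed 8 new [(0,0) (0,1) (1,0) (1,1) (2,0) (2,1) (3,0) (3,1)] -> total=8
Click 2 (2,4) count=1: revealed 1 new [(2,4)] -> total=9
Click 3 (0,5) count=1: revealed 1 new [(0,5)] -> total=10

Answer: 10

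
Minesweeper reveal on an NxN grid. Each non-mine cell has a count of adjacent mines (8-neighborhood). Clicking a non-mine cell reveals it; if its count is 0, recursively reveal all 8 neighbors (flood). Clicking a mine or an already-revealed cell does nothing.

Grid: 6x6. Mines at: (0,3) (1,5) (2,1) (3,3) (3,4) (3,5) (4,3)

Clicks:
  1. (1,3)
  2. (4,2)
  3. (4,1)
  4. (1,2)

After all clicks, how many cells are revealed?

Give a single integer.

Answer: 11

Derivation:
Click 1 (1,3) count=1: revealed 1 new [(1,3)] -> total=1
Click 2 (4,2) count=2: revealed 1 new [(4,2)] -> total=2
Click 3 (4,1) count=0: revealed 8 new [(3,0) (3,1) (3,2) (4,0) (4,1) (5,0) (5,1) (5,2)] -> total=10
Click 4 (1,2) count=2: revealed 1 new [(1,2)] -> total=11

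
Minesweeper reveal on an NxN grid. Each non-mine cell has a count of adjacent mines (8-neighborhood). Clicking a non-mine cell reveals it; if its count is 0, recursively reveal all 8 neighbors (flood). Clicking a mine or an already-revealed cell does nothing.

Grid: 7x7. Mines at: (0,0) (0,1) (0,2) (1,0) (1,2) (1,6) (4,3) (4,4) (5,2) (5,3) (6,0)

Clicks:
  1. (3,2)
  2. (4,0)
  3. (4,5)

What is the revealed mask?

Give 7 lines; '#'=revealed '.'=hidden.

Answer: .......
.......
###....
###....
###..#.
##.....
.......

Derivation:
Click 1 (3,2) count=1: revealed 1 new [(3,2)] -> total=1
Click 2 (4,0) count=0: revealed 10 new [(2,0) (2,1) (2,2) (3,0) (3,1) (4,0) (4,1) (4,2) (5,0) (5,1)] -> total=11
Click 3 (4,5) count=1: revealed 1 new [(4,5)] -> total=12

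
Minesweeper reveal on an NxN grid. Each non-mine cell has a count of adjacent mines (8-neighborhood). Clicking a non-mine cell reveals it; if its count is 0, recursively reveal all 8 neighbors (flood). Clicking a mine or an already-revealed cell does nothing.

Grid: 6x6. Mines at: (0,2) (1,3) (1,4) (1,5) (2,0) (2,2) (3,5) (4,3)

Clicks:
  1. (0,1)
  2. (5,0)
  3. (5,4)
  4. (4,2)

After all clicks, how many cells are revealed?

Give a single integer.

Click 1 (0,1) count=1: revealed 1 new [(0,1)] -> total=1
Click 2 (5,0) count=0: revealed 9 new [(3,0) (3,1) (3,2) (4,0) (4,1) (4,2) (5,0) (5,1) (5,2)] -> total=10
Click 3 (5,4) count=1: revealed 1 new [(5,4)] -> total=11
Click 4 (4,2) count=1: revealed 0 new [(none)] -> total=11

Answer: 11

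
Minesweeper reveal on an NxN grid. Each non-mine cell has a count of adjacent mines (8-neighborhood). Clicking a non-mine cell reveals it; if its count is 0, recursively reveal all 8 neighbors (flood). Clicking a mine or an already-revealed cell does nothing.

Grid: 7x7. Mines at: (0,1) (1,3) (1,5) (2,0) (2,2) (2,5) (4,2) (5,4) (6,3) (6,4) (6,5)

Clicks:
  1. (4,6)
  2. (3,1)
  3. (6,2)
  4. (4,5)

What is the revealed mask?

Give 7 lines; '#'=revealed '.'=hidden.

Answer: .......
.......
.......
.#...##
.....##
.....##
..#....

Derivation:
Click 1 (4,6) count=0: revealed 6 new [(3,5) (3,6) (4,5) (4,6) (5,5) (5,6)] -> total=6
Click 2 (3,1) count=3: revealed 1 new [(3,1)] -> total=7
Click 3 (6,2) count=1: revealed 1 new [(6,2)] -> total=8
Click 4 (4,5) count=1: revealed 0 new [(none)] -> total=8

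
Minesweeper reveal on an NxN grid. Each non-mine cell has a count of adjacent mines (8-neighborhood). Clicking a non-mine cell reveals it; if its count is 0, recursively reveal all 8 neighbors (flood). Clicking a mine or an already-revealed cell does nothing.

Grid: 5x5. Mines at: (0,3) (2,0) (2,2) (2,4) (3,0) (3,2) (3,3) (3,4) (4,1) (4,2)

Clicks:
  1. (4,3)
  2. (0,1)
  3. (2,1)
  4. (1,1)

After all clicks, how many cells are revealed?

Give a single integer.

Answer: 8

Derivation:
Click 1 (4,3) count=4: revealed 1 new [(4,3)] -> total=1
Click 2 (0,1) count=0: revealed 6 new [(0,0) (0,1) (0,2) (1,0) (1,1) (1,2)] -> total=7
Click 3 (2,1) count=4: revealed 1 new [(2,1)] -> total=8
Click 4 (1,1) count=2: revealed 0 new [(none)] -> total=8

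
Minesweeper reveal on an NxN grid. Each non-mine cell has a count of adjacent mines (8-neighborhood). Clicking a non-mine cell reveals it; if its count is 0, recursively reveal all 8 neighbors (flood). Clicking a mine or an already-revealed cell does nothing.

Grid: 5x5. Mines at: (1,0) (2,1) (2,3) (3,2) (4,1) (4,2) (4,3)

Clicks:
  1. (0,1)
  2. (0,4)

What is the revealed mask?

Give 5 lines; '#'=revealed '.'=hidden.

Answer: .####
.####
.....
.....
.....

Derivation:
Click 1 (0,1) count=1: revealed 1 new [(0,1)] -> total=1
Click 2 (0,4) count=0: revealed 7 new [(0,2) (0,3) (0,4) (1,1) (1,2) (1,3) (1,4)] -> total=8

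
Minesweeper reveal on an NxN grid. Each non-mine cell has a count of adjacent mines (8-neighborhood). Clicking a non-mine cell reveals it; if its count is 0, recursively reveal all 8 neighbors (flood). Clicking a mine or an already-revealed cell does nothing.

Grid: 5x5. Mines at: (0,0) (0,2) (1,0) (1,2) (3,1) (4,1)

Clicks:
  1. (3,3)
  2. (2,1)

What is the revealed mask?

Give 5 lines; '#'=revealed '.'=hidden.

Click 1 (3,3) count=0: revealed 13 new [(0,3) (0,4) (1,3) (1,4) (2,2) (2,3) (2,4) (3,2) (3,3) (3,4) (4,2) (4,3) (4,4)] -> total=13
Click 2 (2,1) count=3: revealed 1 new [(2,1)] -> total=14

Answer: ...##
...##
.####
..###
..###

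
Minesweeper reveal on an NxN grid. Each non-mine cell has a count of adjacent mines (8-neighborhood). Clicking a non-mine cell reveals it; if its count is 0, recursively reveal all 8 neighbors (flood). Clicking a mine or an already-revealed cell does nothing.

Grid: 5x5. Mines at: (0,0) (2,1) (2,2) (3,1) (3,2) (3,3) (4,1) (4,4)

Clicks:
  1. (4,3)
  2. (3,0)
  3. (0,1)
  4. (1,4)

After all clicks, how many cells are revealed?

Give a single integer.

Click 1 (4,3) count=3: revealed 1 new [(4,3)] -> total=1
Click 2 (3,0) count=3: revealed 1 new [(3,0)] -> total=2
Click 3 (0,1) count=1: revealed 1 new [(0,1)] -> total=3
Click 4 (1,4) count=0: revealed 9 new [(0,2) (0,3) (0,4) (1,1) (1,2) (1,3) (1,4) (2,3) (2,4)] -> total=12

Answer: 12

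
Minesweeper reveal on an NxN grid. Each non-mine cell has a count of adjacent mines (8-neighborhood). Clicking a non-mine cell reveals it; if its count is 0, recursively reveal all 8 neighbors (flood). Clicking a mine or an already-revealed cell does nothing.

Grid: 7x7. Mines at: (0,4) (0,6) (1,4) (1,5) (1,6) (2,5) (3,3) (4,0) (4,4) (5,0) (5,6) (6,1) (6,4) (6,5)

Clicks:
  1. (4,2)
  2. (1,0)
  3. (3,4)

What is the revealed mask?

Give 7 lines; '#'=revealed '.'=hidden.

Answer: ####...
####...
####...
###.#..
..#....
.......
.......

Derivation:
Click 1 (4,2) count=1: revealed 1 new [(4,2)] -> total=1
Click 2 (1,0) count=0: revealed 15 new [(0,0) (0,1) (0,2) (0,3) (1,0) (1,1) (1,2) (1,3) (2,0) (2,1) (2,2) (2,3) (3,0) (3,1) (3,2)] -> total=16
Click 3 (3,4) count=3: revealed 1 new [(3,4)] -> total=17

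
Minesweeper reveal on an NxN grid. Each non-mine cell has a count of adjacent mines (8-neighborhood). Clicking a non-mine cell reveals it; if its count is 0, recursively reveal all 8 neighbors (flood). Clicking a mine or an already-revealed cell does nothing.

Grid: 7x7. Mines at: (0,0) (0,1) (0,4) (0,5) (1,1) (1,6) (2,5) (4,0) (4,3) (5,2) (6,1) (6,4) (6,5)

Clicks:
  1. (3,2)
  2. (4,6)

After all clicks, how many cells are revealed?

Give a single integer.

Answer: 10

Derivation:
Click 1 (3,2) count=1: revealed 1 new [(3,2)] -> total=1
Click 2 (4,6) count=0: revealed 9 new [(3,4) (3,5) (3,6) (4,4) (4,5) (4,6) (5,4) (5,5) (5,6)] -> total=10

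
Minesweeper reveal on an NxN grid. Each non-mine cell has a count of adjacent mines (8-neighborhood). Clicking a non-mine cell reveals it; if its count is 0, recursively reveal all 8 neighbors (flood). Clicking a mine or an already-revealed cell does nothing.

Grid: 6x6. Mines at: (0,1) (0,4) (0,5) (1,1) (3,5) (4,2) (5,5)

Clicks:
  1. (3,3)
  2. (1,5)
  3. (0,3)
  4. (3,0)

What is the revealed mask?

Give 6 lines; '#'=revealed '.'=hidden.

Answer: ...#..
.....#
##....
##.#..
##....
##....

Derivation:
Click 1 (3,3) count=1: revealed 1 new [(3,3)] -> total=1
Click 2 (1,5) count=2: revealed 1 new [(1,5)] -> total=2
Click 3 (0,3) count=1: revealed 1 new [(0,3)] -> total=3
Click 4 (3,0) count=0: revealed 8 new [(2,0) (2,1) (3,0) (3,1) (4,0) (4,1) (5,0) (5,1)] -> total=11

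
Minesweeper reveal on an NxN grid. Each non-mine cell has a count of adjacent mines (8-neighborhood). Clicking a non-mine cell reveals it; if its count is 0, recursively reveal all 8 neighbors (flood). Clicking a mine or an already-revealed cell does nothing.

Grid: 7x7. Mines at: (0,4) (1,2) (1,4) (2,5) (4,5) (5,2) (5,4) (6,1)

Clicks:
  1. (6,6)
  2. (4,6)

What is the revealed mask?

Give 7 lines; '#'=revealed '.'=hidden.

Answer: .......
.......
.......
.......
......#
.....##
.....##

Derivation:
Click 1 (6,6) count=0: revealed 4 new [(5,5) (5,6) (6,5) (6,6)] -> total=4
Click 2 (4,6) count=1: revealed 1 new [(4,6)] -> total=5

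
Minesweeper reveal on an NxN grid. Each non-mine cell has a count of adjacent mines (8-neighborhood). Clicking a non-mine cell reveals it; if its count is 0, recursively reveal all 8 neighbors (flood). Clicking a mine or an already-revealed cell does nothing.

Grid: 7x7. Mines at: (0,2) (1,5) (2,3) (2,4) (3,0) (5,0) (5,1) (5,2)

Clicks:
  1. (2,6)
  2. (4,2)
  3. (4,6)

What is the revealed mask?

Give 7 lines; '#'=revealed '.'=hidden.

Answer: .......
.......
.....##
...####
..#####
...####
...####

Derivation:
Click 1 (2,6) count=1: revealed 1 new [(2,6)] -> total=1
Click 2 (4,2) count=2: revealed 1 new [(4,2)] -> total=2
Click 3 (4,6) count=0: revealed 17 new [(2,5) (3,3) (3,4) (3,5) (3,6) (4,3) (4,4) (4,5) (4,6) (5,3) (5,4) (5,5) (5,6) (6,3) (6,4) (6,5) (6,6)] -> total=19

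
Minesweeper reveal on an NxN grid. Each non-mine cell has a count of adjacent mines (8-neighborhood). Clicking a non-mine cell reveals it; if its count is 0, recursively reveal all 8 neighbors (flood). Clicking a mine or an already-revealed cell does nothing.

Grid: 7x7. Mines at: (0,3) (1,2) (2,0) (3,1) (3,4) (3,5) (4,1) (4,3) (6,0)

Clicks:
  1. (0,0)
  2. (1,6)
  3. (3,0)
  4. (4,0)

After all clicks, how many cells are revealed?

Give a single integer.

Click 1 (0,0) count=0: revealed 4 new [(0,0) (0,1) (1,0) (1,1)] -> total=4
Click 2 (1,6) count=0: revealed 9 new [(0,4) (0,5) (0,6) (1,4) (1,5) (1,6) (2,4) (2,5) (2,6)] -> total=13
Click 3 (3,0) count=3: revealed 1 new [(3,0)] -> total=14
Click 4 (4,0) count=2: revealed 1 new [(4,0)] -> total=15

Answer: 15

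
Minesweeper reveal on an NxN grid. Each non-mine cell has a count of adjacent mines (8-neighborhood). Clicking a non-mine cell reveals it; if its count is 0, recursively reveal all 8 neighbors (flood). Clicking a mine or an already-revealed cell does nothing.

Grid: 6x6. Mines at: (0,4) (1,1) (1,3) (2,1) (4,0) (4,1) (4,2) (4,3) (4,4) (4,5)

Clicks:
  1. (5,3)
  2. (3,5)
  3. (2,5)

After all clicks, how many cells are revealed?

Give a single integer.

Click 1 (5,3) count=3: revealed 1 new [(5,3)] -> total=1
Click 2 (3,5) count=2: revealed 1 new [(3,5)] -> total=2
Click 3 (2,5) count=0: revealed 5 new [(1,4) (1,5) (2,4) (2,5) (3,4)] -> total=7

Answer: 7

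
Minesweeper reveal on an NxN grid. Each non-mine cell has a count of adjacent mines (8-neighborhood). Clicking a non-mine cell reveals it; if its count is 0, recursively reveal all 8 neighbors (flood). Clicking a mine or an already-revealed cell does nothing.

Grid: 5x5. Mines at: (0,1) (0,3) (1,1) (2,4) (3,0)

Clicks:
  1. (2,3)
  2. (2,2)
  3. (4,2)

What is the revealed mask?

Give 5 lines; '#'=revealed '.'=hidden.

Answer: .....
.....
.###.
.####
.####

Derivation:
Click 1 (2,3) count=1: revealed 1 new [(2,3)] -> total=1
Click 2 (2,2) count=1: revealed 1 new [(2,2)] -> total=2
Click 3 (4,2) count=0: revealed 9 new [(2,1) (3,1) (3,2) (3,3) (3,4) (4,1) (4,2) (4,3) (4,4)] -> total=11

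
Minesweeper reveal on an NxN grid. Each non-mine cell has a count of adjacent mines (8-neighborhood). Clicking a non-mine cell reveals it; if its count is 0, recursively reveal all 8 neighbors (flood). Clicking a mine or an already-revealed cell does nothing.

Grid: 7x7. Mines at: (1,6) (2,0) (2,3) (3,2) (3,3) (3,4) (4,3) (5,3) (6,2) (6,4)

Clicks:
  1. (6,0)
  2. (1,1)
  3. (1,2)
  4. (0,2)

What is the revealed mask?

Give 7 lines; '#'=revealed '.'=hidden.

Click 1 (6,0) count=0: revealed 8 new [(3,0) (3,1) (4,0) (4,1) (5,0) (5,1) (6,0) (6,1)] -> total=8
Click 2 (1,1) count=1: revealed 1 new [(1,1)] -> total=9
Click 3 (1,2) count=1: revealed 1 new [(1,2)] -> total=10
Click 4 (0,2) count=0: revealed 10 new [(0,0) (0,1) (0,2) (0,3) (0,4) (0,5) (1,0) (1,3) (1,4) (1,5)] -> total=20

Answer: ######.
######.
.......
##.....
##.....
##.....
##.....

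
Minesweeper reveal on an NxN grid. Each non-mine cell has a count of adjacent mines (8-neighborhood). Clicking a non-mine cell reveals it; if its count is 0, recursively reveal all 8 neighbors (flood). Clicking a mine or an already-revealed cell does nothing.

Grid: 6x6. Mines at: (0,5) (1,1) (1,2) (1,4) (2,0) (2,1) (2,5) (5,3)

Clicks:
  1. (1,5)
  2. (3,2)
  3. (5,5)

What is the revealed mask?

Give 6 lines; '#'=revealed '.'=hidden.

Answer: ......
.....#
......
..#.##
....##
....##

Derivation:
Click 1 (1,5) count=3: revealed 1 new [(1,5)] -> total=1
Click 2 (3,2) count=1: revealed 1 new [(3,2)] -> total=2
Click 3 (5,5) count=0: revealed 6 new [(3,4) (3,5) (4,4) (4,5) (5,4) (5,5)] -> total=8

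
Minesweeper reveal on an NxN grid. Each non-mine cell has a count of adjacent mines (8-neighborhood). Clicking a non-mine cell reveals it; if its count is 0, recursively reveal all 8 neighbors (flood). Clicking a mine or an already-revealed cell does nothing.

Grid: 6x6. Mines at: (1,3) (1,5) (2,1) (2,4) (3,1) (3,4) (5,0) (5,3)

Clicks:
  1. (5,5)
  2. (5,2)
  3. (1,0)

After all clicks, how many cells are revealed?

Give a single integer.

Click 1 (5,5) count=0: revealed 4 new [(4,4) (4,5) (5,4) (5,5)] -> total=4
Click 2 (5,2) count=1: revealed 1 new [(5,2)] -> total=5
Click 3 (1,0) count=1: revealed 1 new [(1,0)] -> total=6

Answer: 6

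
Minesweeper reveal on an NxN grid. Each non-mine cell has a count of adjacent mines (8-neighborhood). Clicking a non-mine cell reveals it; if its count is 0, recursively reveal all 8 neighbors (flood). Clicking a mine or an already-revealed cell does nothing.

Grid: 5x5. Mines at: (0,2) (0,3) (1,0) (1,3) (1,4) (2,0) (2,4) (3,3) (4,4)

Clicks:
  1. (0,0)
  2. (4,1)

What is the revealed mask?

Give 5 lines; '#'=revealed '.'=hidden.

Answer: #....
.....
.....
###..
###..

Derivation:
Click 1 (0,0) count=1: revealed 1 new [(0,0)] -> total=1
Click 2 (4,1) count=0: revealed 6 new [(3,0) (3,1) (3,2) (4,0) (4,1) (4,2)] -> total=7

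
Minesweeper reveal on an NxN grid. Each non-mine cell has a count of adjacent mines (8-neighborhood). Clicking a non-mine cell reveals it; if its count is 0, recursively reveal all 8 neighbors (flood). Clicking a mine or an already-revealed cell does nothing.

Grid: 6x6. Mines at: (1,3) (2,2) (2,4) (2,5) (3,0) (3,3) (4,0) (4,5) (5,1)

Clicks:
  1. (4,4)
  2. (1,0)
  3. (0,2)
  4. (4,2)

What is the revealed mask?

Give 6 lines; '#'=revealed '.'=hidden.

Answer: ###...
###...
##....
......
..#.#.
......

Derivation:
Click 1 (4,4) count=2: revealed 1 new [(4,4)] -> total=1
Click 2 (1,0) count=0: revealed 8 new [(0,0) (0,1) (0,2) (1,0) (1,1) (1,2) (2,0) (2,1)] -> total=9
Click 3 (0,2) count=1: revealed 0 new [(none)] -> total=9
Click 4 (4,2) count=2: revealed 1 new [(4,2)] -> total=10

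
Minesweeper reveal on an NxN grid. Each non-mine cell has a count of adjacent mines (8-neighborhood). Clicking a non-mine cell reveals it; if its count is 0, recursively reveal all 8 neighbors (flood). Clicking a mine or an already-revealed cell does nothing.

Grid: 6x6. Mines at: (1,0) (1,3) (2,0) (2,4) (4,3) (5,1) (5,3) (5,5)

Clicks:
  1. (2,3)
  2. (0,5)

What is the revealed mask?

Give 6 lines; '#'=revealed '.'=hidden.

Answer: ....##
....##
...#..
......
......
......

Derivation:
Click 1 (2,3) count=2: revealed 1 new [(2,3)] -> total=1
Click 2 (0,5) count=0: revealed 4 new [(0,4) (0,5) (1,4) (1,5)] -> total=5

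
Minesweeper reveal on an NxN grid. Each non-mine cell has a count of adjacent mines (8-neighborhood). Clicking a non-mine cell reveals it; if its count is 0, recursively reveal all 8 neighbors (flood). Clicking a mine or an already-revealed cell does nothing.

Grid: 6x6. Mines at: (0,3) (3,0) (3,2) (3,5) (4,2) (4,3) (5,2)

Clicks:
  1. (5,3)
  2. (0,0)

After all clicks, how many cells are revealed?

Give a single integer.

Answer: 10

Derivation:
Click 1 (5,3) count=3: revealed 1 new [(5,3)] -> total=1
Click 2 (0,0) count=0: revealed 9 new [(0,0) (0,1) (0,2) (1,0) (1,1) (1,2) (2,0) (2,1) (2,2)] -> total=10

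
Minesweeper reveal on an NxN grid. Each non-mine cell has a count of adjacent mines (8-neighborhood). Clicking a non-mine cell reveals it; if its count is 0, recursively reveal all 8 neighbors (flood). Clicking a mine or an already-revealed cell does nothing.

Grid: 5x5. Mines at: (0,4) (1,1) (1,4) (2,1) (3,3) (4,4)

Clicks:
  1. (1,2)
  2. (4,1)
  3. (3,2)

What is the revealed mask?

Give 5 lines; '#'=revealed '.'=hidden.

Click 1 (1,2) count=2: revealed 1 new [(1,2)] -> total=1
Click 2 (4,1) count=0: revealed 6 new [(3,0) (3,1) (3,2) (4,0) (4,1) (4,2)] -> total=7
Click 3 (3,2) count=2: revealed 0 new [(none)] -> total=7

Answer: .....
..#..
.....
###..
###..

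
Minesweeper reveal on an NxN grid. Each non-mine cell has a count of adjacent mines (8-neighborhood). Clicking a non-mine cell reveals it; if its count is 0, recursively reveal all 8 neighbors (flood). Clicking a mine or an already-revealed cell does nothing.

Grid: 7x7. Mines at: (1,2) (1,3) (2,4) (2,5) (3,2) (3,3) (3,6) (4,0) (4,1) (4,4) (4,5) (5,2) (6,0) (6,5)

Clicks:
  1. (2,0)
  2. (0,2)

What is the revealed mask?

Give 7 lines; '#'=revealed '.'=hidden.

Answer: ###....
##.....
##.....
##.....
.......
.......
.......

Derivation:
Click 1 (2,0) count=0: revealed 8 new [(0,0) (0,1) (1,0) (1,1) (2,0) (2,1) (3,0) (3,1)] -> total=8
Click 2 (0,2) count=2: revealed 1 new [(0,2)] -> total=9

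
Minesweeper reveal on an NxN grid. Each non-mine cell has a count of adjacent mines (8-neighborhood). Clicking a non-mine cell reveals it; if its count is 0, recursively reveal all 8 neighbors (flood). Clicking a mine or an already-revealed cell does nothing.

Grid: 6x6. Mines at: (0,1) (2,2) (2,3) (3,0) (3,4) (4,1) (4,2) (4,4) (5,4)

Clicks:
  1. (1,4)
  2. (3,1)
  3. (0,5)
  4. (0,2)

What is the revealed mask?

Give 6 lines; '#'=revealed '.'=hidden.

Answer: ..####
..####
....##
.#....
......
......

Derivation:
Click 1 (1,4) count=1: revealed 1 new [(1,4)] -> total=1
Click 2 (3,1) count=4: revealed 1 new [(3,1)] -> total=2
Click 3 (0,5) count=0: revealed 9 new [(0,2) (0,3) (0,4) (0,5) (1,2) (1,3) (1,5) (2,4) (2,5)] -> total=11
Click 4 (0,2) count=1: revealed 0 new [(none)] -> total=11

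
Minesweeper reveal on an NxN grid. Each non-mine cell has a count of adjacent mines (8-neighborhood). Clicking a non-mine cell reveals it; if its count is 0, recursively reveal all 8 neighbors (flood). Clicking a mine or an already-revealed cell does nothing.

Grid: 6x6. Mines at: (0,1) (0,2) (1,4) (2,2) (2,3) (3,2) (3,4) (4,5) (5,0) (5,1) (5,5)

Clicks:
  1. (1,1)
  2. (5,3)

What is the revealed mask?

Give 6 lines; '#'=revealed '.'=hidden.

Click 1 (1,1) count=3: revealed 1 new [(1,1)] -> total=1
Click 2 (5,3) count=0: revealed 6 new [(4,2) (4,3) (4,4) (5,2) (5,3) (5,4)] -> total=7

Answer: ......
.#....
......
......
..###.
..###.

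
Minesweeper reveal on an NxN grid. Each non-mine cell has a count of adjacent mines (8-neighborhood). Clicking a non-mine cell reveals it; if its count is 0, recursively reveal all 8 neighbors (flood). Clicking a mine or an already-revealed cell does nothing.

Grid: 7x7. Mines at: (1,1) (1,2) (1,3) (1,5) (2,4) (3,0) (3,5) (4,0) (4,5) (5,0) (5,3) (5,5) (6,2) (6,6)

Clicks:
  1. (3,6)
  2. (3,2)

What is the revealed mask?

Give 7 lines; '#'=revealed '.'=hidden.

Answer: .......
.......
.###...
.###..#
.###...
.......
.......

Derivation:
Click 1 (3,6) count=2: revealed 1 new [(3,6)] -> total=1
Click 2 (3,2) count=0: revealed 9 new [(2,1) (2,2) (2,3) (3,1) (3,2) (3,3) (4,1) (4,2) (4,3)] -> total=10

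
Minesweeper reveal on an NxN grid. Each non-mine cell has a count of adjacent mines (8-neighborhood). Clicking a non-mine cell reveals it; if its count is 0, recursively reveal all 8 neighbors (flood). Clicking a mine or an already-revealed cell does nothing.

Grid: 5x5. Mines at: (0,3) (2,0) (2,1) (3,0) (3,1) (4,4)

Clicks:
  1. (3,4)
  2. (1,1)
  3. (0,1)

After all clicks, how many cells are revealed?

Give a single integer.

Answer: 7

Derivation:
Click 1 (3,4) count=1: revealed 1 new [(3,4)] -> total=1
Click 2 (1,1) count=2: revealed 1 new [(1,1)] -> total=2
Click 3 (0,1) count=0: revealed 5 new [(0,0) (0,1) (0,2) (1,0) (1,2)] -> total=7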